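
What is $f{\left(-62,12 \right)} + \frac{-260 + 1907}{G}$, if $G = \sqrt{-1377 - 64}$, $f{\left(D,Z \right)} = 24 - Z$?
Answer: $12 - \frac{1647 i \sqrt{1441}}{1441} \approx 12.0 - 43.387 i$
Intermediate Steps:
$G = i \sqrt{1441}$ ($G = \sqrt{-1441} = i \sqrt{1441} \approx 37.961 i$)
$f{\left(-62,12 \right)} + \frac{-260 + 1907}{G} = \left(24 - 12\right) + \frac{-260 + 1907}{i \sqrt{1441}} = \left(24 - 12\right) + 1647 \left(- \frac{i \sqrt{1441}}{1441}\right) = 12 - \frac{1647 i \sqrt{1441}}{1441}$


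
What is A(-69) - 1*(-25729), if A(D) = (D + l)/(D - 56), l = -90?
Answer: 3216284/125 ≈ 25730.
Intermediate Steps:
A(D) = (-90 + D)/(-56 + D) (A(D) = (D - 90)/(D - 56) = (-90 + D)/(-56 + D))
A(-69) - 1*(-25729) = (-90 - 69)/(-56 - 69) - 1*(-25729) = -159/(-125) + 25729 = -1/125*(-159) + 25729 = 159/125 + 25729 = 3216284/125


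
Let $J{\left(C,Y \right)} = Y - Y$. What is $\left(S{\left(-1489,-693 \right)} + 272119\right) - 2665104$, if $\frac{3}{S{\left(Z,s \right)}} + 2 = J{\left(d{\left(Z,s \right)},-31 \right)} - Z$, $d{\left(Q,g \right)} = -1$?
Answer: $- \frac{3558368692}{1487} \approx -2.393 \cdot 10^{6}$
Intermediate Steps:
$J{\left(C,Y \right)} = 0$
$S{\left(Z,s \right)} = \frac{3}{-2 - Z}$ ($S{\left(Z,s \right)} = \frac{3}{-2 + \left(0 - Z\right)} = \frac{3}{-2 - Z}$)
$\left(S{\left(-1489,-693 \right)} + 272119\right) - 2665104 = \left(- \frac{3}{2 - 1489} + 272119\right) - 2665104 = \left(- \frac{3}{-1487} + 272119\right) - 2665104 = \left(\left(-3\right) \left(- \frac{1}{1487}\right) + 272119\right) - 2665104 = \left(\frac{3}{1487} + 272119\right) - 2665104 = \frac{404640956}{1487} - 2665104 = - \frac{3558368692}{1487}$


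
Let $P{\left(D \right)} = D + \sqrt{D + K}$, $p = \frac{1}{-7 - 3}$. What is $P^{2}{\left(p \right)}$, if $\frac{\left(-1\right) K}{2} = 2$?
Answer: $\frac{\left(1 - i \sqrt{410}\right)^{2}}{100} \approx -4.09 - 0.40497 i$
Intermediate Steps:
$K = -4$ ($K = \left(-2\right) 2 = -4$)
$p = - \frac{1}{10}$ ($p = \frac{1}{-10} = - \frac{1}{10} \approx -0.1$)
$P{\left(D \right)} = D + \sqrt{-4 + D}$ ($P{\left(D \right)} = D + \sqrt{D - 4} = D + \sqrt{-4 + D}$)
$P^{2}{\left(p \right)} = \left(- \frac{1}{10} + \sqrt{-4 - \frac{1}{10}}\right)^{2} = \left(- \frac{1}{10} + \sqrt{- \frac{41}{10}}\right)^{2} = \left(- \frac{1}{10} + \frac{i \sqrt{410}}{10}\right)^{2}$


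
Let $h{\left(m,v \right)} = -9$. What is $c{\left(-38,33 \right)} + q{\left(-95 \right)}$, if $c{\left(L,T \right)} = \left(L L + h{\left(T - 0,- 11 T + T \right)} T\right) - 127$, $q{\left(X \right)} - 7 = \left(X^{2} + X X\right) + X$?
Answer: $18982$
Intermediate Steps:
$q{\left(X \right)} = 7 + X + 2 X^{2}$ ($q{\left(X \right)} = 7 + \left(\left(X^{2} + X X\right) + X\right) = 7 + \left(\left(X^{2} + X^{2}\right) + X\right) = 7 + \left(2 X^{2} + X\right) = 7 + \left(X + 2 X^{2}\right) = 7 + X + 2 X^{2}$)
$c{\left(L,T \right)} = -127 + L^{2} - 9 T$ ($c{\left(L,T \right)} = \left(L L - 9 T\right) - 127 = \left(L^{2} - 9 T\right) - 127 = -127 + L^{2} - 9 T$)
$c{\left(-38,33 \right)} + q{\left(-95 \right)} = \left(-127 + \left(-38\right)^{2} - 297\right) + \left(7 - 95 + 2 \left(-95\right)^{2}\right) = \left(-127 + 1444 - 297\right) + \left(7 - 95 + 2 \cdot 9025\right) = 1020 + \left(7 - 95 + 18050\right) = 1020 + 17962 = 18982$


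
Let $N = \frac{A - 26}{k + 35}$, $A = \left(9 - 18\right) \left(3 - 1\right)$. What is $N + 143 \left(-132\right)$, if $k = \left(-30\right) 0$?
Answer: $- \frac{660704}{35} \approx -18877.0$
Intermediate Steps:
$A = -18$ ($A = \left(-9\right) 2 = -18$)
$k = 0$
$N = - \frac{44}{35}$ ($N = \frac{-18 - 26}{0 + 35} = - \frac{44}{35} \approx -1.2571$)
$N + 143 \left(-132\right) = - \frac{44}{35} + 143 \left(-132\right) = - \frac{44}{35} - 18876 = - \frac{660704}{35}$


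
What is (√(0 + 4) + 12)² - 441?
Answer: -245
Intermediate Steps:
(√(0 + 4) + 12)² - 441 = (√4 + 12)² - 441 = (2 + 12)² - 441 = 14² - 441 = 196 - 441 = -245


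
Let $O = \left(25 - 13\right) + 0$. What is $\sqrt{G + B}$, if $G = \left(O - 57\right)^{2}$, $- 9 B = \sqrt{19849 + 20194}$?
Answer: $\frac{\sqrt{18225 - \sqrt{40043}}}{3} \approx 44.752$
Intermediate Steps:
$B = - \frac{\sqrt{40043}}{9}$ ($B = - \frac{\sqrt{19849 + 20194}}{9} = - \frac{\sqrt{40043}}{9} \approx -22.234$)
$O = 12$ ($O = \left(25 - 13\right) + 0 = 12 + 0 = 12$)
$G = 2025$ ($G = \left(12 - 57\right)^{2} = \left(-45\right)^{2} = 2025$)
$\sqrt{G + B} = \sqrt{2025 - \frac{\sqrt{40043}}{9}}$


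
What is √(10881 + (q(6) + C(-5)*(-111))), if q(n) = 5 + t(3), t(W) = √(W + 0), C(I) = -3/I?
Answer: √(270485 + 25*√3)/5 ≈ 104.02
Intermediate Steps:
t(W) = √W
q(n) = 5 + √3
√(10881 + (q(6) + C(-5)*(-111))) = √(10881 + ((5 + √3) - 3/(-5)*(-111))) = √(10881 + ((5 + √3) - 3*(-⅕)*(-111))) = √(10881 + ((5 + √3) + (⅗)*(-111))) = √(10881 + ((5 + √3) - 333/5)) = √(10881 + (-308/5 + √3)) = √(54097/5 + √3)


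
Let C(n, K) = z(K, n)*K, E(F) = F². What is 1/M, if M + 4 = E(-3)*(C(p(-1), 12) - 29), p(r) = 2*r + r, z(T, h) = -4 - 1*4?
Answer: -1/1129 ≈ -0.00088574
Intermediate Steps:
z(T, h) = -8 (z(T, h) = -4 - 4 = -8)
p(r) = 3*r
C(n, K) = -8*K
M = -1129 (M = -4 + (-3)²*(-8*12 - 29) = -4 + 9*(-96 - 29) = -4 + 9*(-125) = -4 - 1125 = -1129)
1/M = 1/(-1129) = -1/1129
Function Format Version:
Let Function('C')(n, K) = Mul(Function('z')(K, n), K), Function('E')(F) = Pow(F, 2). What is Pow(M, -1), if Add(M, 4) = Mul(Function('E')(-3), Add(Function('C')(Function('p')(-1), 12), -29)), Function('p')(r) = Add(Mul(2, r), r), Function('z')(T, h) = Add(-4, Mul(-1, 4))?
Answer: Rational(-1, 1129) ≈ -0.00088574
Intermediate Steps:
Function('z')(T, h) = -8 (Function('z')(T, h) = Add(-4, -4) = -8)
Function('p')(r) = Mul(3, r)
Function('C')(n, K) = Mul(-8, K)
M = -1129 (M = Add(-4, Mul(Pow(-3, 2), Add(Mul(-8, 12), -29))) = Add(-4, Mul(9, Add(-96, -29))) = Add(-4, Mul(9, -125)) = Add(-4, -1125) = -1129)
Pow(M, -1) = Pow(-1129, -1) = Rational(-1, 1129)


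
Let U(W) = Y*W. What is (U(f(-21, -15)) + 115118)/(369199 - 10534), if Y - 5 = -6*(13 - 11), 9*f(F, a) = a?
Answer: 345389/1075995 ≈ 0.32099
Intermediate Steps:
f(F, a) = a/9
Y = -7 (Y = 5 - 6*(13 - 11) = 5 - 6*2 = 5 - 12 = -7)
U(W) = -7*W
(U(f(-21, -15)) + 115118)/(369199 - 10534) = (-7*(-15)/9 + 115118)/(369199 - 10534) = (-7*(-5/3) + 115118)/358665 = (35/3 + 115118)*(1/358665) = (345389/3)*(1/358665) = 345389/1075995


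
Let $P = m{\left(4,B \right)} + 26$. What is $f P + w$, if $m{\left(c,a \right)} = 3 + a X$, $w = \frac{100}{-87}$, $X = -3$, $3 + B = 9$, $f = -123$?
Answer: $- \frac{117811}{87} \approx -1354.1$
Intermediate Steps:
$B = 6$ ($B = -3 + 9 = 6$)
$w = - \frac{100}{87}$ ($w = 100 \left(- \frac{1}{87}\right) = - \frac{100}{87} \approx -1.1494$)
$m{\left(c,a \right)} = 3 - 3 a$ ($m{\left(c,a \right)} = 3 + a \left(-3\right) = 3 - 3 a$)
$P = 11$ ($P = \left(3 - 18\right) + 26 = -15 + 26 = 11$)
$f P + w = \left(-123\right) 11 - \frac{100}{87} = -1353 - \frac{100}{87} = - \frac{117811}{87}$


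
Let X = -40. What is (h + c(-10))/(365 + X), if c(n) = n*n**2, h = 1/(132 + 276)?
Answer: -407999/132600 ≈ -3.0769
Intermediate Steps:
h = 1/408 ≈ 0.0024510
c(n) = n**3
(h + c(-10))/(365 + X) = (1/408 + (-10)**3)/(365 - 40) = (1/408 - 1000)/325 = -407999/408*1/325 = -407999/132600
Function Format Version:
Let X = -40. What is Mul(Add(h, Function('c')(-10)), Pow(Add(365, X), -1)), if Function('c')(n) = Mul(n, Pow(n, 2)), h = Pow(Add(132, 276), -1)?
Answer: Rational(-407999, 132600) ≈ -3.0769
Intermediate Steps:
h = Rational(1, 408) (h = Pow(408, -1) = Rational(1, 408) ≈ 0.0024510)
Function('c')(n) = Pow(n, 3)
Mul(Add(h, Function('c')(-10)), Pow(Add(365, X), -1)) = Mul(Add(Rational(1, 408), Pow(-10, 3)), Pow(Add(365, -40), -1)) = Mul(Add(Rational(1, 408), -1000), Pow(325, -1)) = Mul(Rational(-407999, 408), Rational(1, 325)) = Rational(-407999, 132600)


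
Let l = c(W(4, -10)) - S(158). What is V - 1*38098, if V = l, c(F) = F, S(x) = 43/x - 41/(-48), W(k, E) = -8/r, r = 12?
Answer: -144474415/3792 ≈ -38100.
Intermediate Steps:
W(k, E) = -⅔ (W(k, E) = -8/12 = -8*1/12 = -⅔)
S(x) = 41/48 + 43/x (S(x) = 43/x - 41*(-1/48) = 43/x + 41/48 = 41/48 + 43/x)
l = -6799/3792 (l = -⅔ - (41/48 + 43/158) = -⅔ - 1*4271/3792 = -⅔ - 4271/3792 = -6799/3792 ≈ -1.7930)
V = -6799/3792 ≈ -1.7930
V - 1*38098 = -6799/3792 - 1*38098 = -6799/3792 - 38098 = -144474415/3792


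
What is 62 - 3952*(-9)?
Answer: 35630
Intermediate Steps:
62 - 3952*(-9) = 62 - 304*(-117) = 62 + 35568 = 35630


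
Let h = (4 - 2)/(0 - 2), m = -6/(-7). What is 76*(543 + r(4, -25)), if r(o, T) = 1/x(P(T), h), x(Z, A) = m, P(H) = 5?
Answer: 124070/3 ≈ 41357.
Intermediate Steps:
m = 6/7 (m = -6*(-1/7) = 6/7 ≈ 0.85714)
h = -1 (h = 2/(-2) = 2*(-1/2) = -1)
x(Z, A) = 6/7
r(o, T) = 7/6 (r(o, T) = 1/(6/7) = 7/6)
76*(543 + r(4, -25)) = 76*(543 + 7/6) = 76*(3265/6) = 124070/3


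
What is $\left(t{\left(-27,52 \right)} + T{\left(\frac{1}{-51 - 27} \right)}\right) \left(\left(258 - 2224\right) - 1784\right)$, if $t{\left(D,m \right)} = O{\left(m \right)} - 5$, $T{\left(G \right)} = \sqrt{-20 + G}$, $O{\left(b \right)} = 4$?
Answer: $3750 - \frac{625 i \sqrt{121758}}{13} \approx 3750.0 - 16776.0 i$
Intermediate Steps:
$t{\left(D,m \right)} = -1$ ($t{\left(D,m \right)} = 4 - 5 = -1$)
$\left(t{\left(-27,52 \right)} + T{\left(\frac{1}{-51 - 27} \right)}\right) \left(\left(258 - 2224\right) - 1784\right) = \left(-1 + \sqrt{-20 + \frac{1}{-51 - 27}}\right) \left(\left(258 - 2224\right) - 1784\right) = \left(-1 + \sqrt{-20 + \frac{1}{-78}}\right) \left(\left(258 - 2224\right) - 1784\right) = \left(-1 + \sqrt{-20 - \frac{1}{78}}\right) \left(-1966 - 1784\right) = \left(-1 + \sqrt{- \frac{1561}{78}}\right) \left(-3750\right) = \left(-1 + \frac{i \sqrt{121758}}{78}\right) \left(-3750\right) = 3750 - \frac{625 i \sqrt{121758}}{13}$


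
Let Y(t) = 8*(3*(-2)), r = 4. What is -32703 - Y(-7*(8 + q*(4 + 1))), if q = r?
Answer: -32655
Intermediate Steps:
q = 4
Y(t) = -48 (Y(t) = 8*(-6) = -48)
-32703 - Y(-7*(8 + q*(4 + 1))) = -32703 - 1*(-48) = -32703 + 48 = -32655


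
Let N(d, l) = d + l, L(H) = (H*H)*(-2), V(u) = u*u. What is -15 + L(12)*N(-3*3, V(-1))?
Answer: 2289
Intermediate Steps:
V(u) = u**2
L(H) = -2*H**2 (L(H) = H**2*(-2) = -2*H**2)
-15 + L(12)*N(-3*3, V(-1)) = -15 + (-2*12**2)*(-3*3 + (-1)**2) = -15 + (-2*144)*(-9 + 1) = -15 - 288*(-8) = -15 + 2304 = 2289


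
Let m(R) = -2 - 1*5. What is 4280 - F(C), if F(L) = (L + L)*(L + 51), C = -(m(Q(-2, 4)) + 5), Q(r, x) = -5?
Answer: 4068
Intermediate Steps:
m(R) = -7 (m(R) = -2 - 5 = -7)
C = 2 (C = -(-7 + 5) = -1*(-2) = 2)
F(L) = 2*L*(51 + L) (F(L) = (2*L)*(51 + L) = 2*L*(51 + L))
4280 - F(C) = 4280 - 2*2*(51 + 2) = 4280 - 2*2*53 = 4280 - 1*212 = 4280 - 212 = 4068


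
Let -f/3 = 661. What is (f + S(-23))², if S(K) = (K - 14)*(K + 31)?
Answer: 5193841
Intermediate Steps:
f = -1983 (f = -3*661 = -1983)
S(K) = (-14 + K)*(31 + K)
(f + S(-23))² = (-1983 + (-434 + (-23)² + 17*(-23)))² = (-1983 + (-434 + 529 - 391))² = (-1983 - 296)² = (-2279)² = 5193841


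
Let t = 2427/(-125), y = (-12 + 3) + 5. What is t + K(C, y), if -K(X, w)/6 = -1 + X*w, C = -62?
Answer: -187677/125 ≈ -1501.4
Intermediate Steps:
y = -4 (y = -9 + 5 = -4)
K(X, w) = 6 - 6*X*w (K(X, w) = -6*(-1 + X*w) = 6 - 6*X*w)
t = -2427/125 (t = 2427*(-1/125) = -2427/125 ≈ -19.416)
t + K(C, y) = -2427/125 + (6 - 6*(-62)*(-4)) = -2427/125 + (6 - 1488) = -2427/125 - 1482 = -187677/125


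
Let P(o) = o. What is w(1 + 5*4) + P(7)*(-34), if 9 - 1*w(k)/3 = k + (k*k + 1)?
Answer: -1600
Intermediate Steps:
w(k) = 24 - 3*k - 3*k**2 (w(k) = 27 - 3*(k + (k*k + 1)) = 27 - 3*(k + (k**2 + 1)) = 27 - 3*(k + (1 + k**2)) = 27 - 3*(1 + k + k**2) = 27 + (-3 - 3*k - 3*k**2) = 24 - 3*k - 3*k**2)
w(1 + 5*4) + P(7)*(-34) = (24 - 3*(1 + 5*4) - 3*(1 + 5*4)**2) + 7*(-34) = (24 - 3*(1 + 20) - 3*(1 + 20)**2) - 238 = (24 - 3*21 - 3*21**2) - 238 = (24 - 63 - 3*441) - 238 = (24 - 63 - 1323) - 238 = -1362 - 238 = -1600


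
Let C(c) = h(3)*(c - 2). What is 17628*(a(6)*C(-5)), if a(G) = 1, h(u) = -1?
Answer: 123396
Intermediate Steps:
C(c) = 2 - c (C(c) = -(c - 2) = -(-2 + c) = 2 - c)
17628*(a(6)*C(-5)) = 17628*(1*(2 - 1*(-5))) = 17628*(1*(2 + 5)) = 17628*(1*7) = 17628*7 = 123396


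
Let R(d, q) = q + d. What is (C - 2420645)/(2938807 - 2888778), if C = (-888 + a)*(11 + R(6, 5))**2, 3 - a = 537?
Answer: -3108893/50029 ≈ -62.142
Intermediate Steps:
R(d, q) = d + q
a = -534 (a = 3 - 1*537 = 3 - 537 = -534)
C = -688248 (C = (-888 - 534)*(11 + (6 + 5))**2 = -1422*(11 + 11)**2 = -1422*22**2 = -1422*484 = -688248)
(C - 2420645)/(2938807 - 2888778) = (-688248 - 2420645)/(2938807 - 2888778) = -3108893/50029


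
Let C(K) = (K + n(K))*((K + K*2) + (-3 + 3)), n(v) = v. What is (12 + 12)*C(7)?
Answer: 7056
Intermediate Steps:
C(K) = 6*K² (C(K) = (K + K)*((K + K*2) + (-3 + 3)) = (2*K)*((K + 2*K) + 0) = (2*K)*(3*K + 0) = (2*K)*(3*K) = 6*K²)
(12 + 12)*C(7) = (12 + 12)*(6*7²) = 24*(6*49) = 24*294 = 7056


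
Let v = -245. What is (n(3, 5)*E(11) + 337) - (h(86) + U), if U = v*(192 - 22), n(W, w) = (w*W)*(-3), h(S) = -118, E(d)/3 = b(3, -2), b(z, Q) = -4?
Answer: 42645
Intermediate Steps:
E(d) = -12 (E(d) = 3*(-4) = -12)
n(W, w) = -3*W*w (n(W, w) = (W*w)*(-3) = -3*W*w)
U = -41650 (U = -245*(192 - 22) = -245*170 = -41650)
(n(3, 5)*E(11) + 337) - (h(86) + U) = (-3*3*5*(-12) + 337) - (-118 - 41650) = (-45*(-12) + 337) - 1*(-41768) = (540 + 337) + 41768 = 877 + 41768 = 42645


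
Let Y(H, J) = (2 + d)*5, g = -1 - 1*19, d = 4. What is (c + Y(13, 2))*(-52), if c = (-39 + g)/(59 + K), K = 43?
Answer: -78026/51 ≈ -1529.9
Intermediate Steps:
g = -20 (g = -1 - 19 = -20)
Y(H, J) = 30 (Y(H, J) = (2 + 4)*5 = 6*5 = 30)
c = -59/102 (c = (-39 - 20)/(59 + 43) = -59/102 ≈ -0.57843)
(c + Y(13, 2))*(-52) = (-59/102 + 30)*(-52) = (3001/102)*(-52) = -78026/51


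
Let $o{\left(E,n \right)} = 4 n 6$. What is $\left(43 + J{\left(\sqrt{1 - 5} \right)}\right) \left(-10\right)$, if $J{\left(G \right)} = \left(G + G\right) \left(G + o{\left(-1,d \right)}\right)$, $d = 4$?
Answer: $-350 - 3840 i \approx -350.0 - 3840.0 i$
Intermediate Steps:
$o{\left(E,n \right)} = 24 n$
$J{\left(G \right)} = 2 G \left(96 + G\right)$ ($J{\left(G \right)} = \left(G + G\right) \left(G + 24 \cdot 4\right) = 2 G \left(G + 96\right) = 2 G \left(96 + G\right)$)
$\left(43 + J{\left(\sqrt{1 - 5} \right)}\right) \left(-10\right) = \left(43 + 2 \sqrt{1 - 5} \left(96 + \sqrt{1 - 5}\right)\right) \left(-10\right) = \left(43 + 2 \sqrt{-4} \left(96 + \sqrt{-4}\right)\right) \left(-10\right) = \left(43 + 2 \cdot 2 i \left(96 + 2 i\right)\right) \left(-10\right) = \left(43 + 4 i \left(96 + 2 i\right)\right) \left(-10\right) = -430 - 40 i \left(96 + 2 i\right)$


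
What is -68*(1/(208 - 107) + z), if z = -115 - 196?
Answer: 2135880/101 ≈ 21147.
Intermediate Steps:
z = -311
-68*(1/(208 - 107) + z) = -68*(1/(208 - 107) - 311) = -68*(1/101 - 311) = -68*(-31410/101) = 2135880/101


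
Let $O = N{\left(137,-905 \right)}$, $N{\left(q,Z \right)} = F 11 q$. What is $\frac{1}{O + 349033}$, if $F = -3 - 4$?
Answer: $\frac{1}{338484} \approx 2.9543 \cdot 10^{-6}$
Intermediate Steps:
$F = -7$ ($F = -3 - 4 = -7$)
$N{\left(q,Z \right)} = - 77 q$ ($N{\left(q,Z \right)} = \left(-7\right) 11 q = - 77 q$)
$O = -10549$ ($O = \left(-77\right) 137 = -10549$)
$\frac{1}{O + 349033} = \frac{1}{-10549 + 349033} = \frac{1}{338484}$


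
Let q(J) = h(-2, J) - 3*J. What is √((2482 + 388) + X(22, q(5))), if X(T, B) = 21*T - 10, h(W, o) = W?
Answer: √3322 ≈ 57.637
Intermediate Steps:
q(J) = -2 - 3*J
X(T, B) = -10 + 21*T
√((2482 + 388) + X(22, q(5))) = √((2482 + 388) + (-10 + 21*22)) = √(2870 + (-10 + 462)) = √(2870 + 452) = √3322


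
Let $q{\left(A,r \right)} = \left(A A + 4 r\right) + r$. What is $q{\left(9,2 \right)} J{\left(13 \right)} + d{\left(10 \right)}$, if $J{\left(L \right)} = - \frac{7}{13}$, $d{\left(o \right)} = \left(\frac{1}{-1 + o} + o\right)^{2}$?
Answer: $\frac{4312}{81} \approx 53.235$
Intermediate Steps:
$d{\left(o \right)} = \left(o + \frac{1}{-1 + o}\right)^{2}$
$q{\left(A,r \right)} = A^{2} + 5 r$ ($q{\left(A,r \right)} = \left(A^{2} + 4 r\right) + r = A^{2} + 5 r$)
$J{\left(L \right)} = - \frac{7}{13}$ ($J{\left(L \right)} = \left(-7\right) \frac{1}{13} = - \frac{7}{13}$)
$q{\left(9,2 \right)} J{\left(13 \right)} + d{\left(10 \right)} = \left(9^{2} + 5 \cdot 2\right) \left(- \frac{7}{13}\right) + \frac{\left(1 + 10^{2} - 10\right)^{2}}{\left(-1 + 10\right)^{2}} = \left(81 + 10\right) \left(- \frac{7}{13}\right) + \frac{\left(1 + 100 - 10\right)^{2}}{81} = 91 \left(- \frac{7}{13}\right) + \frac{91^{2}}{81} = -49 + \frac{1}{81} \cdot 8281 = -49 + \frac{8281}{81} = \frac{4312}{81}$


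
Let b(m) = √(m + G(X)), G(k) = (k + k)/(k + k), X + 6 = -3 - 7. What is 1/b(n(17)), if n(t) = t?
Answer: √2/6 ≈ 0.23570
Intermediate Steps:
X = -16 (X = -6 + (-3 - 7) = -6 - 10 = -16)
G(k) = 1 (G(k) = (2*k)/((2*k)) = (2*k)*(1/(2*k)) = 1)
b(m) = √(1 + m) (b(m) = √(m + 1) = √(1 + m))
1/b(n(17)) = 1/(√(1 + 17)) = 1/(√18) = 1/(3*√2) = √2/6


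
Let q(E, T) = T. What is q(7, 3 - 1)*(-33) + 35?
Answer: -31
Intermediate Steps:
q(7, 3 - 1)*(-33) + 35 = (3 - 1)*(-33) + 35 = 2*(-33) + 35 = -66 + 35 = -31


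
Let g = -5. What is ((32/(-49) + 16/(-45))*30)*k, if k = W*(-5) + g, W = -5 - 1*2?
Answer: -44480/49 ≈ -907.75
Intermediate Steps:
W = -7 (W = -5 - 2 = -7)
k = 30 (k = -7*(-5) - 5 = 35 - 5 = 30)
((32/(-49) + 16/(-45))*30)*k = ((32/(-49) + 16/(-45))*30)*30 = ((32*(-1/49) + 16*(-1/45))*30)*30 = ((-32/49 - 16/45)*30)*30 = -2224/2205*30*30 = -4448/147*30 = -44480/49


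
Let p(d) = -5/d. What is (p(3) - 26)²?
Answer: 6889/9 ≈ 765.44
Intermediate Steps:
(p(3) - 26)² = (-5/3 - 26)² = (-83/3)² = 6889/9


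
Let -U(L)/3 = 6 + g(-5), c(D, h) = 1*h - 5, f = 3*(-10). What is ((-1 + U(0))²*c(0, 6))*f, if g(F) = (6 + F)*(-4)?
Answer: -1470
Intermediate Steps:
g(F) = -24 - 4*F
f = -30
c(D, h) = -5 + h (c(D, h) = h - 5 = -5 + h)
U(L) = -6 (U(L) = -3*(6 + (-24 - 4*(-5))) = -3*(6 + (-24 + 20)) = -3*(6 - 4) = -3*2 = -6)
((-1 + U(0))²*c(0, 6))*f = ((-1 - 6)²*(-5 + 6))*(-30) = ((-7)²*1)*(-30) = (49*1)*(-30) = 49*(-30) = -1470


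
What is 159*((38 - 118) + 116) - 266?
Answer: 5458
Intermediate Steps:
159*((38 - 118) + 116) - 266 = 159*(-80 + 116) - 266 = 159*36 - 266 = 5724 - 266 = 5458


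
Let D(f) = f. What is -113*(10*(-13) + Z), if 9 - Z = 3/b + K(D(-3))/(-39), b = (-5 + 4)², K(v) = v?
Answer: 182269/13 ≈ 14021.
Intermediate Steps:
b = 1 (b = (-1)² = 1)
Z = 77/13 (Z = 9 - (3/1 - 3/(-39)) = 9 - (3*1 - 3*(-1/39)) = 9 - (3 + 1/13) = 9 - 1*40/13 = 9 - 40/13 = 77/13 ≈ 5.9231)
-113*(10*(-13) + Z) = -113*(10*(-13) + 77/13) = -113*(-130 + 77/13) = -113*(-1613/13) = 182269/13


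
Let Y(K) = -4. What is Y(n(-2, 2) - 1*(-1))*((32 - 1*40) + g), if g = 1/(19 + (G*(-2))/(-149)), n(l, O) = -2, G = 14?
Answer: 90892/2859 ≈ 31.792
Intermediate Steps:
g = 149/2859 (g = 1/(19 + (14*(-2))/(-149)) = 1/(19 - 28*(-1/149)) = 1/(19 + 28/149) = 1/(2859/149) = 149/2859 ≈ 0.052116)
Y(n(-2, 2) - 1*(-1))*((32 - 1*40) + g) = -4*((32 - 1*40) + 149/2859) = -4*((32 - 40) + 149/2859) = -4*(-8 + 149/2859) = -4*(-22723/2859) = 90892/2859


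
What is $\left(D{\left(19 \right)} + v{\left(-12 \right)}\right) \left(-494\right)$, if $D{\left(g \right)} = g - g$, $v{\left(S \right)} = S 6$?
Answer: $35568$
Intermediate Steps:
$v{\left(S \right)} = 6 S$
$D{\left(g \right)} = 0$
$\left(D{\left(19 \right)} + v{\left(-12 \right)}\right) \left(-494\right) = \left(0 + 6 \left(-12\right)\right) \left(-494\right) = \left(0 - 72\right) \left(-494\right) = \left(-72\right) \left(-494\right) = 35568$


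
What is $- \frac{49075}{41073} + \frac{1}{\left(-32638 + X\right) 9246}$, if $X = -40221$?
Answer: $- \frac{3673287277847}{3074333737658} \approx -1.1948$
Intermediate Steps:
$- \frac{49075}{41073} + \frac{1}{\left(-32638 + X\right) 9246} = - \frac{49075}{41073} + \frac{1}{\left(-32638 - 40221\right) 9246} = \left(-49075\right) \frac{1}{41073} + \frac{1}{-72859} \cdot \frac{1}{9246} = - \frac{49075}{41073} - \frac{1}{673654314} = - \frac{3673287277847}{3074333737658}$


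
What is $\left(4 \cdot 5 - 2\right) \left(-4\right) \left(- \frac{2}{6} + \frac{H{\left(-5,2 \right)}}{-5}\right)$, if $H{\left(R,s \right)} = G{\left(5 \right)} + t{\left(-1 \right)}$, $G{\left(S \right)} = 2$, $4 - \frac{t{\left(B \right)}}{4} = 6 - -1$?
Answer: $-120$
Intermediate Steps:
$t{\left(B \right)} = -12$ ($t{\left(B \right)} = 16 - 4 \left(6 - -1\right) = 16 - 4 \left(6 + 1\right) = 16 - 28 = -12$)
$H{\left(R,s \right)} = -10$ ($H{\left(R,s \right)} = 2 - 12 = -10$)
$\left(4 \cdot 5 - 2\right) \left(-4\right) \left(- \frac{2}{6} + \frac{H{\left(-5,2 \right)}}{-5}\right) = \left(4 \cdot 5 - 2\right) \left(-4\right) \left(- \frac{2}{6} - \frac{10}{-5}\right) = \left(20 - 2\right) \left(-4\right) \left(\left(-2\right) \frac{1}{6} - -2\right) = 18 \left(-4\right) \left(- \frac{1}{3} + 2\right) = \left(-72\right) \frac{5}{3} = -120$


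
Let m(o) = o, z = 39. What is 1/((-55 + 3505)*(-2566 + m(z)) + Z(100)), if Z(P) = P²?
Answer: -1/8708150 ≈ -1.1483e-7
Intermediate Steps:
1/((-55 + 3505)*(-2566 + m(z)) + Z(100)) = 1/((-55 + 3505)*(-2566 + 39) + 100²) = 1/(3450*(-2527) + 10000) = 1/(-8718150 + 10000) = 1/(-8708150) = -1/8708150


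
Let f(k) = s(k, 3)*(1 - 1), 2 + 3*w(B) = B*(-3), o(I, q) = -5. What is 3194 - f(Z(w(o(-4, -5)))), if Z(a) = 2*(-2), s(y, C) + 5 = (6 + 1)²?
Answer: 3194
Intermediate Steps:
w(B) = -⅔ - B (w(B) = -⅔ + (B*(-3))/3 = -⅔ + (-3*B)/3 = -⅔ - B)
s(y, C) = 44 (s(y, C) = -5 + (6 + 1)² = -5 + 7² = -5 + 49 = 44)
Z(a) = -4
f(k) = 0 (f(k) = 44*(1 - 1) = 44*0 = 0)
3194 - f(Z(w(o(-4, -5)))) = 3194 - 1*0 = 3194 + 0 = 3194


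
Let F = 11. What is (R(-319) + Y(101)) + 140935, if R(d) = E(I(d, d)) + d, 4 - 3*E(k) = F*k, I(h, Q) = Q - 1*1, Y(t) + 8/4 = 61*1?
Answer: 425549/3 ≈ 1.4185e+5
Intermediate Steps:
Y(t) = 59 (Y(t) = -2 + 61*1 = -2 + 61 = 59)
I(h, Q) = -1 + Q (I(h, Q) = Q - 1 = -1 + Q)
E(k) = 4/3 - 11*k/3
R(d) = 5 - 8*d/3 (R(d) = (4/3 - 11*(-1 + d)/3) + d = (4/3 + (11/3 - 11*d/3)) + d = (5 - 11*d/3) + d = 5 - 8*d/3)
(R(-319) + Y(101)) + 140935 = ((5 - 8/3*(-319)) + 59) + 140935 = ((5 + 2552/3) + 59) + 140935 = (2567/3 + 59) + 140935 = 2744/3 + 140935 = 425549/3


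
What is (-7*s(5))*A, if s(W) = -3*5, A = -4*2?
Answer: -840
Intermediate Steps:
A = -8
s(W) = -15
(-7*s(5))*A = -7*(-15)*(-8) = 105*(-8) = -840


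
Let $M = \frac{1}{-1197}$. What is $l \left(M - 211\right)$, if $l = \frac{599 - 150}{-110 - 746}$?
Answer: $\frac{14175379}{128079} \approx 110.68$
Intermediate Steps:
$M = - \frac{1}{1197} \approx -0.00083542$
$l = - \frac{449}{856}$ ($l = \frac{449}{-856} = 449 \left(- \frac{1}{856}\right) = - \frac{449}{856} \approx -0.52453$)
$l \left(M - 211\right) = - \frac{449 \left(- \frac{1}{1197} - 211\right)}{856} = \left(- \frac{449}{856}\right) \left(- \frac{252568}{1197}\right) = \frac{14175379}{128079}$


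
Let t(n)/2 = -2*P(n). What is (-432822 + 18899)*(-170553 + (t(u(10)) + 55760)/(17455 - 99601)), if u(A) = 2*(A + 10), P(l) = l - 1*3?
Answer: 2899593189809525/41073 ≈ 7.0596e+10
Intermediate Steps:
P(l) = -3 + l (P(l) = l - 3 = -3 + l)
u(A) = 20 + 2*A (u(A) = 2*(10 + A) = 20 + 2*A)
t(n) = 12 - 4*n (t(n) = 2*(-2*(-3 + n)) = 2*(6 - 2*n) = 12 - 4*n)
(-432822 + 18899)*(-170553 + (t(u(10)) + 55760)/(17455 - 99601)) = (-432822 + 18899)*(-170553 + ((12 - 4*(20 + 2*10)) + 55760)/(17455 - 99601)) = -413923*(-170553 + ((12 - 4*(20 + 20)) + 55760)/(-82146)) = -413923*(-170553 + ((12 - 4*40) + 55760)*(-1/82146)) = -413923*(-170553 + ((12 - 160) + 55760)*(-1/82146)) = -413923*(-170553 + (-148 + 55760)*(-1/82146)) = -413923*(-170553 + 55612*(-1/82146)) = -413923*(-170553 - 27806/41073) = -413923*(-7005151175/41073) = 2899593189809525/41073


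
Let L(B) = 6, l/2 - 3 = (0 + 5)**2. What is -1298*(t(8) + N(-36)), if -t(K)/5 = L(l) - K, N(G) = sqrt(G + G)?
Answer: -12980 - 7788*I*sqrt(2) ≈ -12980.0 - 11014.0*I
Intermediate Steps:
l = 56 (l = 6 + 2*(0 + 5)**2 = 6 + 2*5**2 = 6 + 2*25 = 6 + 50 = 56)
N(G) = sqrt(2)*sqrt(G) (N(G) = sqrt(2*G) = sqrt(2)*sqrt(G))
t(K) = -30 + 5*K (t(K) = -5*(6 - K) = -30 + 5*K)
-1298*(t(8) + N(-36)) = -1298*((-30 + 5*8) + sqrt(2)*sqrt(-36)) = -1298*((-30 + 40) + sqrt(2)*(6*I)) = -1298*(10 + 6*I*sqrt(2)) = -12980 - 7788*I*sqrt(2)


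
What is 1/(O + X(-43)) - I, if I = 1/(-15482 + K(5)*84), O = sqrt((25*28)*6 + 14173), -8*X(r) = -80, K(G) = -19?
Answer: -152507/312066294 + sqrt(18373)/18273 ≈ 0.0069292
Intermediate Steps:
X(r) = 10 (X(r) = -1/8*(-80) = 10)
O = sqrt(18373) (O = sqrt(700*6 + 14173) = sqrt(4200 + 14173) = sqrt(18373) ≈ 135.55)
I = -1/17078 (I = 1/(-15482 - 19*84) = 1/(-15482 - 1596) = 1/(-17078) = -1/17078 ≈ -5.8555e-5)
1/(O + X(-43)) - I = 1/(sqrt(18373) + 10) - 1*(-1/17078) = 1/(10 + sqrt(18373)) + 1/17078 = 1/17078 + 1/(10 + sqrt(18373))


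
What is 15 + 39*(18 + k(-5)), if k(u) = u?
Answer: 522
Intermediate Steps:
15 + 39*(18 + k(-5)) = 15 + 39*(18 - 5) = 15 + 39*13 = 15 + 507 = 522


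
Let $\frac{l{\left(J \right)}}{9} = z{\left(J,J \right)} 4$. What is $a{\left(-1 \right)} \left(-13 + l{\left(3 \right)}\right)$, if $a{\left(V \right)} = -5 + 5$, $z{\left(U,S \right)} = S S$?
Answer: $0$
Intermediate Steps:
$z{\left(U,S \right)} = S^{2}$
$a{\left(V \right)} = 0$
$l{\left(J \right)} = 36 J^{2}$ ($l{\left(J \right)} = 9 J^{2} \cdot 4 = 9 \cdot 4 J^{2} = 36 J^{2}$)
$a{\left(-1 \right)} \left(-13 + l{\left(3 \right)}\right) = 0 \left(-13 + 36 \cdot 3^{2}\right) = 0 \left(-13 + 36 \cdot 9\right) = 0 \left(-13 + 324\right) = 0 \cdot 311 = 0$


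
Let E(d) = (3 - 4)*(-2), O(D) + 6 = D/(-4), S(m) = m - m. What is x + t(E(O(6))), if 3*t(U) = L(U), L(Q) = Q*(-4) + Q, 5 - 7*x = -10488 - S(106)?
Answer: 1497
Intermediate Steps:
S(m) = 0
O(D) = -6 - D/4 (O(D) = -6 + D/(-4) = -6 + D*(-¼) = -6 - D/4)
E(d) = 2 (E(d) = -1*(-2) = 2)
x = 1499 (x = 5/7 - (-10488 - 1*0)/7 = 5/7 - (-10488 + 0)/7 = 5/7 - ⅐*(-10488) = 5/7 + 10488/7 = 1499)
L(Q) = -3*Q (L(Q) = -4*Q + Q = -3*Q)
t(U) = -U (t(U) = (-3*U)/3 = -U)
x + t(E(O(6))) = 1499 - 1*2 = 1499 - 2 = 1497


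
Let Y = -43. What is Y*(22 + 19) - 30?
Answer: -1793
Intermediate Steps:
Y*(22 + 19) - 30 = -43*(22 + 19) - 30 = -43*41 - 30 = -1763 - 30 = -1793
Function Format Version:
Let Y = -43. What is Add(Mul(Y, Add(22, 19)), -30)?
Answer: -1793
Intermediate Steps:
Add(Mul(Y, Add(22, 19)), -30) = Add(Mul(-43, Add(22, 19)), -30) = Add(Mul(-43, 41), -30) = Add(-1763, -30) = -1793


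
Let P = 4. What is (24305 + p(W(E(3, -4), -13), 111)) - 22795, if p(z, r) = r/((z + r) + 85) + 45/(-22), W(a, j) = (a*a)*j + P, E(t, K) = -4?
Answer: 131479/88 ≈ 1494.1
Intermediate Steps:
W(a, j) = 4 + j*a**2 (W(a, j) = (a*a)*j + 4 = a**2*j + 4 = j*a**2 + 4 = 4 + j*a**2)
p(z, r) = -45/22 + r/(85 + r + z) (p(z, r) = r/((r + z) + 85) + 45*(-1/22) = r/(85 + r + z) - 45/22 = -45/22 + r/(85 + r + z))
(24305 + p(W(E(3, -4), -13), 111)) - 22795 = (24305 + (-3825 - 45*(4 - 13*(-4)**2) - 23*111)/(22*(85 + 111 + (4 - 13*(-4)**2)))) - 22795 = (24305 + (-3825 - 45*(4 - 13*16) - 2553)/(22*(85 + 111 + (4 - 13*16)))) - 22795 = (24305 + (-3825 - 45*(4 - 208) - 2553)/(22*(85 + 111 + (4 - 208)))) - 22795 = (24305 + (-3825 - 45*(-204) - 2553)/(22*(85 + 111 - 204))) - 22795 = (24305 + (1/22)*(-3825 + 9180 - 2553)/(-8)) - 22795 = (24305 + (1/22)*(-1/8)*2802) - 22795 = (24305 - 1401/88) - 22795 = 2137439/88 - 22795 = 131479/88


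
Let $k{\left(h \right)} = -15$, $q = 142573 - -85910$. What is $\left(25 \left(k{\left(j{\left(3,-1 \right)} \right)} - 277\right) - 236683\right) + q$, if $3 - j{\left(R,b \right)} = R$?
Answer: $-15500$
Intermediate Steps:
$j{\left(R,b \right)} = 3 - R$
$q = 228483$ ($q = 142573 + 85910 = 228483$)
$\left(25 \left(k{\left(j{\left(3,-1 \right)} \right)} - 277\right) - 236683\right) + q = \left(25 \left(-15 - 277\right) - 236683\right) + 228483 = \left(25 \left(-292\right) - 236683\right) + 228483 = \left(-7300 - 236683\right) + 228483 = -243983 + 228483 = -15500$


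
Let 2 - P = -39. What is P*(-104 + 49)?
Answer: -2255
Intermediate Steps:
P = 41 (P = 2 - 1*(-39) = 2 + 39 = 41)
P*(-104 + 49) = 41*(-104 + 49) = 41*(-55) = -2255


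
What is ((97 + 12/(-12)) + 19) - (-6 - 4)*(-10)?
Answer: 15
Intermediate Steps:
((97 + 12/(-12)) + 19) - (-6 - 4)*(-10) = ((97 + 12*(-1/12)) + 19) - (-10)*(-10) = ((97 - 1) + 19) - 1*100 = (96 + 19) - 100 = 115 - 100 = 15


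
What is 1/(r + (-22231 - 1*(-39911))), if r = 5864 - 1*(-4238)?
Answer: 1/27782 ≈ 3.5995e-5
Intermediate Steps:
r = 10102 (r = 5864 + 4238 = 10102)
1/(r + (-22231 - 1*(-39911))) = 1/(10102 + (-22231 - 1*(-39911))) = 1/(10102 + (-22231 + 39911)) = 1/(10102 + 17680) = 1/27782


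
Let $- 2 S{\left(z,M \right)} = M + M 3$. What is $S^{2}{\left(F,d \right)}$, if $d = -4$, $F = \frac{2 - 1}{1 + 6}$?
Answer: $64$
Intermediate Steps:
$F = \frac{1}{7}$ ($F = 1 \cdot \frac{1}{7} = \frac{1}{7} \approx 0.14286$)
$S{\left(z,M \right)} = - 2 M$ ($S{\left(z,M \right)} = - \frac{M + M 3}{2} = - \frac{M + 3 M}{2} = - \frac{4 M}{2} = - 2 M$)
$S^{2}{\left(F,d \right)} = \left(\left(-2\right) \left(-4\right)\right)^{2} = 8^{2} = 64$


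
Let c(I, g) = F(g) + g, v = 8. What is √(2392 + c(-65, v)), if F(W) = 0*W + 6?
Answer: √2406 ≈ 49.051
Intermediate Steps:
F(W) = 6 (F(W) = 0 + 6 = 6)
c(I, g) = 6 + g
√(2392 + c(-65, v)) = √(2392 + (6 + 8)) = √(2392 + 14) = √2406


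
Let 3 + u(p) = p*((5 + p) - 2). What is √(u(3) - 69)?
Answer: 3*I*√6 ≈ 7.3485*I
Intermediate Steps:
u(p) = -3 + p*(3 + p) (u(p) = -3 + p*((5 + p) - 2) = -3 + p*(3 + p))
√(u(3) - 69) = √((-3 + 3² + 3*3) - 69) = √((-3 + 9 + 9) - 69) = √(15 - 69) = √(-54) = 3*I*√6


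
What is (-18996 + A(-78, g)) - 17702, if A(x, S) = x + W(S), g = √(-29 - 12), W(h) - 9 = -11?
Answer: -36778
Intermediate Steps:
W(h) = -2 (W(h) = 9 - 11 = -2)
g = I*√41 (g = √(-41) = I*√41 ≈ 6.4031*I)
A(x, S) = -2 + x (A(x, S) = x - 2 = -2 + x)
(-18996 + A(-78, g)) - 17702 = (-18996 + (-2 - 78)) - 17702 = (-18996 - 80) - 17702 = -19076 - 17702 = -36778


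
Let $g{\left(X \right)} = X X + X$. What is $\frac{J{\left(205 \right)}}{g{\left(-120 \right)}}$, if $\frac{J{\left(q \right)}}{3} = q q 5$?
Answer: $\frac{42025}{952} \approx 44.144$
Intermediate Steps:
$g{\left(X \right)} = X + X^{2}$ ($g{\left(X \right)} = X^{2} + X = X + X^{2}$)
$J{\left(q \right)} = 15 q^{2}$ ($J{\left(q \right)} = 3 q q 5 = 3 q^{2} \cdot 5 = 3 \cdot 5 q^{2} = 15 q^{2}$)
$\frac{J{\left(205 \right)}}{g{\left(-120 \right)}} = \frac{15 \cdot 205^{2}}{\left(-120\right) \left(1 - 120\right)} = \frac{15 \cdot 42025}{\left(-120\right) \left(-119\right)} = \frac{630375}{14280} = 630375 \cdot \frac{1}{14280} = \frac{42025}{952}$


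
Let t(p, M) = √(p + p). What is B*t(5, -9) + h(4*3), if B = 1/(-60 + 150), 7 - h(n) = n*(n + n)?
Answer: -281 + √10/90 ≈ -280.96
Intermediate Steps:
t(p, M) = √2*√p (t(p, M) = √(2*p) = √2*√p)
h(n) = 7 - 2*n² (h(n) = 7 - n*(n + n) = 7 - n*2*n = 7 - 2*n²)
B = 1/90 ≈ 0.011111
B*t(5, -9) + h(4*3) = (√2*√5)/90 + (7 - 2*(4*3)²) = √10/90 + (7 - 2*12²) = √10/90 + (7 - 2*144) = √10/90 + (7 - 288) = √10/90 - 281 = -281 + √10/90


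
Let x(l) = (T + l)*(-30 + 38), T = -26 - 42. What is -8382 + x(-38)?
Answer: -9230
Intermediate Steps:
T = -68
x(l) = -544 + 8*l (x(l) = (-68 + l)*(-30 + 38) = (-68 + l)*8 = -544 + 8*l)
-8382 + x(-38) = -8382 + (-544 + 8*(-38)) = -8382 + (-544 - 304) = -8382 - 848 = -9230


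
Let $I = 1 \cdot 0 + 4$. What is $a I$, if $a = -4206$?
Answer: $-16824$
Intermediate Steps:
$I = 4$ ($I = 0 + 4 = 4$)
$a I = \left(-4206\right) 4 = -16824$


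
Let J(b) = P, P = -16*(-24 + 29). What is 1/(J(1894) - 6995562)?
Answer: -1/6995642 ≈ -1.4295e-7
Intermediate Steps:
P = -80 (P = -16*5 = -80)
J(b) = -80
1/(J(1894) - 6995562) = 1/(-80 - 6995562) = 1/(-6995642) = -1/6995642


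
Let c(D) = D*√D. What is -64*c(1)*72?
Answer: -4608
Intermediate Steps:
c(D) = D^(3/2)
-64*c(1)*72 = -64*1^(3/2)*72 = -64*1*72 = -64*72 = -4608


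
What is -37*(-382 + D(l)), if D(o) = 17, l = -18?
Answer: 13505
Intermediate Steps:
-37*(-382 + D(l)) = -37*(-382 + 17) = -37*(-365) = 13505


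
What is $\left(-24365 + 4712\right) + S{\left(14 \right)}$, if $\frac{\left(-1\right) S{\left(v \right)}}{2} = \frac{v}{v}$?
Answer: $-19655$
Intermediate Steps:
$S{\left(v \right)} = -2$ ($S{\left(v \right)} = - 2 \frac{v}{v} = \left(-2\right) 1 = -2$)
$\left(-24365 + 4712\right) + S{\left(14 \right)} = \left(-24365 + 4712\right) - 2 = -19653 - 2 = -19655$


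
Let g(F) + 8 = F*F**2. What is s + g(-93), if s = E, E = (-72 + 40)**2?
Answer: -803341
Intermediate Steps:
E = 1024 (E = (-32)**2 = 1024)
s = 1024
g(F) = -8 + F**3 (g(F) = -8 + F*F**2 = -8 + F**3)
s + g(-93) = 1024 + (-8 + (-93)**3) = 1024 + (-8 - 804357) = 1024 - 804365 = -803341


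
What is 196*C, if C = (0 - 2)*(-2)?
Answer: 784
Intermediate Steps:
C = 4 (C = -2*(-2) = 4)
196*C = 196*4 = 784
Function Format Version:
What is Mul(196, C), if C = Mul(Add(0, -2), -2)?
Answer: 784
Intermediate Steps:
C = 4 (C = Mul(-2, -2) = 4)
Mul(196, C) = Mul(196, 4) = 784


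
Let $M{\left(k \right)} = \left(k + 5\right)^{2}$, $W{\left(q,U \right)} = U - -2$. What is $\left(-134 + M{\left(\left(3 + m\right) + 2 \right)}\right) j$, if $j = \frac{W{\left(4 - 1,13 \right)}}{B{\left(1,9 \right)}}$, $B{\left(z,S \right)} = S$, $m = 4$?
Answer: $\frac{310}{3} \approx 103.33$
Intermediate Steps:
$W{\left(q,U \right)} = 2 + U$ ($W{\left(q,U \right)} = U + 2 = 2 + U$)
$M{\left(k \right)} = \left(5 + k\right)^{2}$
$j = \frac{5}{3}$ ($j = \frac{2 + 13}{9} = 15 \cdot \frac{1}{9} = \frac{5}{3} \approx 1.6667$)
$\left(-134 + M{\left(\left(3 + m\right) + 2 \right)}\right) j = \left(-134 + \left(5 + \left(\left(3 + 4\right) + 2\right)\right)^{2}\right) \frac{5}{3} = \left(-134 + \left(5 + \left(7 + 2\right)\right)^{2}\right) \frac{5}{3} = \left(-134 + \left(5 + 9\right)^{2}\right) \frac{5}{3} = \left(-134 + 14^{2}\right) \frac{5}{3} = \left(-134 + 196\right) \frac{5}{3} = 62 \cdot \frac{5}{3} = \frac{310}{3}$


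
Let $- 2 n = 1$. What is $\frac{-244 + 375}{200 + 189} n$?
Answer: $- \frac{131}{778} \approx -0.16838$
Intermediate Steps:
$n = - \frac{1}{2}$ ($n = \left(- \frac{1}{2}\right) 1 = - \frac{1}{2} \approx -0.5$)
$\frac{-244 + 375}{200 + 189} n = \frac{-244 + 375}{200 + 189} \left(- \frac{1}{2}\right) = \frac{131}{389} \left(- \frac{1}{2}\right) = - \frac{131}{778}$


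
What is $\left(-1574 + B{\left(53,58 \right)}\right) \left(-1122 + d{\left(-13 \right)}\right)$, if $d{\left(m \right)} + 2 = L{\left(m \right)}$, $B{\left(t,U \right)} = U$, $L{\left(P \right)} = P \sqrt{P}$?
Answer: $1703984 + 19708 i \sqrt{13} \approx 1.704 \cdot 10^{6} + 71058.0 i$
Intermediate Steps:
$L{\left(P \right)} = P^{\frac{3}{2}}$
$d{\left(m \right)} = -2 + m^{\frac{3}{2}}$
$\left(-1574 + B{\left(53,58 \right)}\right) \left(-1122 + d{\left(-13 \right)}\right) = \left(-1574 + 58\right) \left(-1122 - \left(2 - \left(-13\right)^{\frac{3}{2}}\right)\right) = - 1516 \left(-1122 - \left(2 + 13 i \sqrt{13}\right)\right) = - 1516 \left(-1124 - 13 i \sqrt{13}\right) = 1703984 + 19708 i \sqrt{13}$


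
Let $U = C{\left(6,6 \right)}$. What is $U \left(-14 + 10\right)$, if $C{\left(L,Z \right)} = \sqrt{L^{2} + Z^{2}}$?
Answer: $- 24 \sqrt{2} \approx -33.941$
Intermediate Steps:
$U = 6 \sqrt{2}$ ($U = \sqrt{6^{2} + 6^{2}} = \sqrt{36 + 36} = \sqrt{72} = 6 \sqrt{2} \approx 8.4853$)
$U \left(-14 + 10\right) = 6 \sqrt{2} \left(-14 + 10\right) = 6 \sqrt{2} \left(-4\right) = - 24 \sqrt{2}$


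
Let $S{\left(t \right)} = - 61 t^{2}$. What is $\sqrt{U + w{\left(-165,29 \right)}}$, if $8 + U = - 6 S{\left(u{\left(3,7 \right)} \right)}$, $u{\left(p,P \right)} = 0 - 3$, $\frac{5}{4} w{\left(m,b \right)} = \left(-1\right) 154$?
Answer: $\frac{\sqrt{79070}}{5} \approx 56.239$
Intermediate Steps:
$w{\left(m,b \right)} = - \frac{616}{5}$ ($w{\left(m,b \right)} = \frac{4 \left(\left(-1\right) 154\right)}{5} = \frac{4}{5} \left(-154\right) = - \frac{616}{5}$)
$u{\left(p,P \right)} = -3$ ($u{\left(p,P \right)} = 0 - 3 = -3$)
$U = 3286$ ($U = -8 - 6 \left(- 61 \left(-3\right)^{2}\right) = -8 - 6 \left(\left(-61\right) 9\right) = -8 - -3294 = -8 + 3294 = 3286$)
$\sqrt{U + w{\left(-165,29 \right)}} = \sqrt{3286 - \frac{616}{5}} = \sqrt{\frac{15814}{5}} = \frac{\sqrt{79070}}{5}$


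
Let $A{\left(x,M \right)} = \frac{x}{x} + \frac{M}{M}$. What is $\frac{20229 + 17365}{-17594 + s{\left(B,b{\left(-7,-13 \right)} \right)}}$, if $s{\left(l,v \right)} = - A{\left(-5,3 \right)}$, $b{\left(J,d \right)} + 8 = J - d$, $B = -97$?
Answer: $- \frac{18797}{8798} \approx -2.1365$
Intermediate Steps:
$A{\left(x,M \right)} = 2$ ($A{\left(x,M \right)} = 1 + 1 = 2$)
$b{\left(J,d \right)} = -8 + J - d$ ($b{\left(J,d \right)} = -8 + \left(J - d\right) = -8 + J - d$)
$s{\left(l,v \right)} = -2$ ($s{\left(l,v \right)} = \left(-1\right) 2 = -2$)
$\frac{20229 + 17365}{-17594 + s{\left(B,b{\left(-7,-13 \right)} \right)}} = \frac{20229 + 17365}{-17594 - 2} = \frac{37594}{-17596} = 37594 \left(- \frac{1}{17596}\right) = - \frac{18797}{8798}$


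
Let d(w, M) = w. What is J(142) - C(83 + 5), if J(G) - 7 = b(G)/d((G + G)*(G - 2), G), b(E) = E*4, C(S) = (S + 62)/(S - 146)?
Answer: 19489/2030 ≈ 9.6005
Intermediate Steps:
C(S) = (62 + S)/(-146 + S)
b(E) = 4*E
J(G) = 7 + 2/(-2 + G) (J(G) = 7 + (4*G)/(((G + G)*(G - 2))) = 7 + (4*G)/(((2*G)*(-2 + G))) = 7 + (4*G)/((2*G*(-2 + G))) = 7 + (4*G)*(1/(2*G*(-2 + G))) = 7 + 2/(-2 + G))
J(142) - C(83 + 5) = (-12 + 7*142)/(-2 + 142) - (62 + (83 + 5))/(-146 + (83 + 5)) = (-12 + 994)/140 - (62 + 88)/(-146 + 88) = (1/140)*982 - 150/(-58) = 491/70 - (-1)*150/58 = 491/70 - 1*(-75/29) = 491/70 + 75/29 = 19489/2030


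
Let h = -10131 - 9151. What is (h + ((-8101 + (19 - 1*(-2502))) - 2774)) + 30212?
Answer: 2576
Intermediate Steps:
h = -19282
(h + ((-8101 + (19 - 1*(-2502))) - 2774)) + 30212 = (-19282 + ((-8101 + (19 - 1*(-2502))) - 2774)) + 30212 = (-19282 + ((-8101 + (19 + 2502)) - 2774)) + 30212 = (-19282 + ((-8101 + 2521) - 2774)) + 30212 = (-19282 + (-5580 - 2774)) + 30212 = (-19282 - 8354) + 30212 = -27636 + 30212 = 2576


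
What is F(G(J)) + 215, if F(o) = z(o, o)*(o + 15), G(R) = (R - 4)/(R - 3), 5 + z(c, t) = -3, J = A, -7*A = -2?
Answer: 1597/19 ≈ 84.053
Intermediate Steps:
A = 2/7 (A = -⅐*(-2) = 2/7 ≈ 0.28571)
J = 2/7 ≈ 0.28571
z(c, t) = -8 (z(c, t) = -5 - 3 = -8)
G(R) = (-4 + R)/(-3 + R)
F(o) = -120 - 8*o (F(o) = -8*(o + 15) = -8*(15 + o) = -120 - 8*o)
F(G(J)) + 215 = (-120 - 8*(-4 + 2/7)/(-3 + 2/7)) + 215 = (-120 - 8*(-26)/((-19/7)*7)) + 215 = (-120 - (-56)*(-26)/(19*7)) + 215 = (-120 - 8*26/19) + 215 = (-120 - 208/19) + 215 = -2488/19 + 215 = 1597/19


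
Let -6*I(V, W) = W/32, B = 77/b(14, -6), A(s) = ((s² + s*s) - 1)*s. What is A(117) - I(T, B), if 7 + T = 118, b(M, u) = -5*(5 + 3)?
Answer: 24599877043/7680 ≈ 3.2031e+6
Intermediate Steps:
A(s) = s*(-1 + 2*s²) (A(s) = ((s² + s²) - 1)*s = (2*s² - 1)*s = (-1 + 2*s²)*s = s*(-1 + 2*s²))
b(M, u) = -40 (b(M, u) = -5*8 = -40)
T = 111 (T = -7 + 118 = 111)
B = -77/40 (B = 77/(-40) = 77*(-1/40) = -77/40 ≈ -1.9250)
I(V, W) = -W/192 (I(V, W) = -W/(6*32) = -W/192)
A(117) - I(T, B) = (-1*117 + 2*117³) - (-1)*(-77)/(192*40) = (-117 + 2*1601613) - 1*77/7680 = (-117 + 3203226) - 77/7680 = 3203109 - 77/7680 = 24599877043/7680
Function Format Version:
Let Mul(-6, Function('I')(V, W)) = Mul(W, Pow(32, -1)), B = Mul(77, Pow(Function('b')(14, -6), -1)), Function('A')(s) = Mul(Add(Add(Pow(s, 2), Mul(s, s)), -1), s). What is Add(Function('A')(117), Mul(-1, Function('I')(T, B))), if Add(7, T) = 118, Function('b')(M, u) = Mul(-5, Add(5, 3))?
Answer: Rational(24599877043, 7680) ≈ 3.2031e+6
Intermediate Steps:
Function('A')(s) = Mul(s, Add(-1, Mul(2, Pow(s, 2)))) (Function('A')(s) = Mul(Add(Add(Pow(s, 2), Pow(s, 2)), -1), s) = Mul(Add(Mul(2, Pow(s, 2)), -1), s) = Mul(Add(-1, Mul(2, Pow(s, 2))), s) = Mul(s, Add(-1, Mul(2, Pow(s, 2)))))
Function('b')(M, u) = -40 (Function('b')(M, u) = Mul(-5, 8) = -40)
T = 111 (T = Add(-7, 118) = 111)
B = Rational(-77, 40) (B = Mul(77, Pow(-40, -1)) = Mul(77, Rational(-1, 40)) = Rational(-77, 40) ≈ -1.9250)
Function('I')(V, W) = Mul(Rational(-1, 192), W) (Function('I')(V, W) = Mul(Rational(-1, 6), Mul(W, Pow(32, -1))) = Mul(Rational(-1, 6), Mul(W, Rational(1, 32))) = Mul(Rational(-1, 6), Mul(Rational(1, 32), W)) = Mul(Rational(-1, 192), W))
Add(Function('A')(117), Mul(-1, Function('I')(T, B))) = Add(Add(Mul(-1, 117), Mul(2, Pow(117, 3))), Mul(-1, Mul(Rational(-1, 192), Rational(-77, 40)))) = Add(Add(-117, Mul(2, 1601613)), Mul(-1, Rational(77, 7680))) = Add(Add(-117, 3203226), Rational(-77, 7680)) = Add(3203109, Rational(-77, 7680)) = Rational(24599877043, 7680)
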